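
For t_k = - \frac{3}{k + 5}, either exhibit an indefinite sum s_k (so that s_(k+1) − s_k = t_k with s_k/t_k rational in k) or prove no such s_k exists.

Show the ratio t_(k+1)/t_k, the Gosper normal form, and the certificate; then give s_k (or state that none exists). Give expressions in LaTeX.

Ratio r(k) = (k + 5)/(k + 6).
Normal form (A,B,C) = (k + 5, k + 6, 1).
Set up (k + 5)·f(k+1) − (k + 5)·f(k) − (1) = 0.
Degrees (1,1,0) ⇒ d ≤ 0.
Generic f = c0 gives residual -1; -1 = 0 cannot hold, so t_k is not Gosper-summable.

not Gosper-summable; s_k does not exist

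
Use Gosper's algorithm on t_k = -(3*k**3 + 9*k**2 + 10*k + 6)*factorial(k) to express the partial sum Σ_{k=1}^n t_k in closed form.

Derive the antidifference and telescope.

S(n) = -3*n**3*factorial(n) - 12*n**2*factorial(n) - 13*n*factorial(n) - 4*factorial(n) + 4

t_(k+1)/t_k = (3*k**4 + 21*k**3 + 55*k**2 + 65*k + 28)/(3*k**3 + 9*k**2 + 10*k + 6).
Factor: A=k + 1; B=1; C=k**3 + 3*k**2 + 10*k/3 + 2.
Solve (k + 1)·f(k+1) − (1)·f(k) = k**3 + 3*k**2 + 10*k/3 + 2.
From deg A=1, deg B=0, deg C=3: d=2.
Solve for f: f(k) = (3*k**2 + 3*k - 2)/3 (degree 2 ≤ 2).
So s_k = (B(k−1)f/C)·t_k = ((3*k**2 + 3*k - 2)/(3*k**3 + 9*k**2 + 10*k + 6))·t_k = -(3*k**2 + 3*k - 2)*factorial(k).
Verify: -(3*k**3 + 9*k**2 + 10*k + 6)*factorial(k) matches t_k.
Telescope: S(n) = s_(n+1) − s_(1) = -(3*n**2 + 9*n + 4)*factorial(n + 1) − (-4) = -3*n**3*factorial(n) - 12*n**2*factorial(n) - 13*n*factorial(n) - 4*factorial(n) + 4.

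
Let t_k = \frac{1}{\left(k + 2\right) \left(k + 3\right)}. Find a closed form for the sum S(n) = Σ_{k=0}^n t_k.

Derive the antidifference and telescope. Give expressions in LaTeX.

S(n) = \frac{n + 1}{2 \left(n + 3\right)}

Step 1: r(k) = (k + 2)/(k + 4).
Factor: A=k + 2; B=k + 4; C=1.
Set up (k + 2)·f(k+1) − (k + 3)·f(k) − (1) = 0.
d = 1 from the (1,1,0) case.
Solving with deg f ≤ 1: f(k) = k/2.
Get s_k = R·t_k = k/(2*(k + 2)) with R(k) = B(k−1)f(k)/C(k) = k*(k + 3)/2.
Verify: 1/(k**2 + 5*k + 6) matches t_k.
Evaluate: s_(n+1) = (n + 1)/(2*(n + 3)); subtract s_(0) = 0 ⇒ S(n) = (n + 1)/(2*(n + 3)).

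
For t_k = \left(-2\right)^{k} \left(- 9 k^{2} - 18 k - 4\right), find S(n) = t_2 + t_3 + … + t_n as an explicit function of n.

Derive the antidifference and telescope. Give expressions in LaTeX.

S(n) = - 6 \left(-2\right)^{n} n^{2} - 6 \left(-2\right)^{n} + 2 \left(-2\right)^{n + 3} n - 56

t_(k+1)/t_k = 2*(-9*k**2 - 36*k - 31)/(9*k**2 + 18*k + 4).
So A=-2 and B=1, with C=k**2 + 2*k + 4/9.
Key eq: (-2)·f(k+1) = (1)·f(k) + (k**2 + 2*k + 4/9).
Bound: deg f ≤ 2.
Solve for f: f(k) = -(3*k**2 + 2*k - 2)/9 (degree 2 ≤ 2).
Then R = B(k−1)f/C = -(3*k**2 + 2*k - 2)/(9*k**2 + 18*k + 4), so s_k = R(k)·t_k = (-2)**k*(3*k**2 + 2*k - 2).
Δs = (-2)**k*(-9*k**2 - 18*k - 4), as required.
Evaluate: s_(n+1) = (-2)**(n + 1)*(3*n**2 + 8*n + 3); subtract s_(2) = 56 ⇒ S(n) = -6*(-2)**n*n**2 - 6*(-2)**n + 2*(-2)**(n + 3)*n - 56.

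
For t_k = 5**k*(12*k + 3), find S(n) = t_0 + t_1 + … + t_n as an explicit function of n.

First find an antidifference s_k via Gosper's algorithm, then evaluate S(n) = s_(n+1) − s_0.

The ratio is 5*(4*k + 5)/(4*k + 1).
A = 5, B = 1, C = k + 1/4.
Key eq: (5)·f(k+1) = (1)·f(k) + (k + 1/4).
deg f ≤ 1 (via 0,0,1).
Solving with deg f ≤ 1: f(k) = (k - 1)/4.
Then R = B(k−1)f/C = (k - 1)/(4*k + 1), so s_k = R(k)·t_k = 3*5**k*(k - 1).
Verify: 5**k*(12*k + 3) matches t_k.
Telescope: S(n) = s_(n+1) − s_(0) = 15*5**n*n − (-3) = 15*5**n*n + 3.

S(n) = 15*5**n*n + 3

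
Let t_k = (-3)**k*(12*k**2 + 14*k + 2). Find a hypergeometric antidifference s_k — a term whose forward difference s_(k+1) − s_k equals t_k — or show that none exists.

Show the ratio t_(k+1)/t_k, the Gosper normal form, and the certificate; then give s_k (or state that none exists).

Ratio r(k) = 3*(-6*k**2 - 19*k - 14)/(6*k**2 + 7*k + 1).
Take A(k)=-3, B(k)=1, C(k)=k**2 + 7*k/6 + 1/6.
f must satisfy (-3)·f(k+1) − (1)·f(k) = k**2 + 7*k/6 + 1/6.
deg f ≤ 2 (via 0,0,2).
Solve for f: f(k) = -(3*k**2 - k - 1)/12 (degree 2 ≤ 2).
So s_k = (B(k−1)f/C)·t_k = (-(3*k**2 - k - 1)/(2*(k + 1)*(6*k + 1)))·t_k = (-3)**k*(-3*k**2 + k + 1).
Δs = (-3)**k*(12*k**2 + 14*k + 2), as required.

s_k = (-3)**k*(-3*k**2 + k + 1)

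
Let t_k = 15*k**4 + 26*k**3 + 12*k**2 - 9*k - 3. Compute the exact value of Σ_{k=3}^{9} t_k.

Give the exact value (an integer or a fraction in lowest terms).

Σ = 285117

Step 1: r(k) = (15*k**4 + 86*k**3 + 180*k**2 + 153*k + 41)/(15*k**4 + 26*k**3 + 12*k**2 - 9*k - 3).
So A=1 and B=1, with C=k**4 + 26*k**3/15 + 4*k**2/5 - 3*k/5 - 1/5.
Need (1)·f(k+1) − (1)·f(k) = k**4 + 26*k**3/15 + 4*k**2/5 - 3*k/5 - 1/5.
d = 5 from the (0,0,4) case.
Coefficient equations give f(k) = k*(3*k**4 - k**3 - 4*k**2 - 4*k + 3)/15.
R(k) = B(k−1)·f(k)/C(k) = k*(3*k**4 - k**3 - 4*k**2 - 4*k + 3)/(15*k**4 + 26*k**3 + 12*k**2 - 9*k - 3); s_k = R·t_k = k*(3*k**4 - k**3 - 4*k**2 - 4*k + 3).
Δs = 15*k**4 + 26*k**3 + 12*k**2 - 9*k - 3, as required.
Sum = s_(10) − s_(3); s_(10) = 285630, s_(3) = 513 ⇒ 285117.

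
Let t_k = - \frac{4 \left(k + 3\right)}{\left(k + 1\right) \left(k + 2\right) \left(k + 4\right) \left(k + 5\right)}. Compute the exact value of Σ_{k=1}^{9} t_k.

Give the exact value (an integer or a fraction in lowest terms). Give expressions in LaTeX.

Σ = -72/385

r(k) = (k + 1)*(k + 4)**2/((k + 3)**2*(k + 6)) after simplifying.
Factor: A=k + 1; B=k + 6; C=k**2 + 6*k + 9.
Solve (k + 1)·f(k+1) − (k + 5)·f(k) = k**2 + 6*k + 9.
Degrees (1,1,2) ⇒ d ≤ 4.
A polynomial solution: f(k) = k*(k + 2)*(k + 3)*(k + 5)/8.
Then R = B(k−1)f/C = k*(k + 2)*(k + 5)**2/(8*(k + 3)), so s_k = R(k)·t_k = k*(-k - 5)/(2*(k**2 + 5*k + 4)).
Δs = 4*(-k - 3)/(k**4 + 12*k**3 + 49*k**2 + 78*k + 40), as required.
Sum = s_(10) − s_(1); s_(10) = -75/154, s_(1) = -3/10 ⇒ -72/385.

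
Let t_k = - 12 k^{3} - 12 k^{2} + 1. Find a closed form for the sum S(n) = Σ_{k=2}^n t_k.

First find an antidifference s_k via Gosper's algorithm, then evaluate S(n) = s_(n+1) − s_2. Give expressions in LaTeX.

S(n) = - 3 n^{4} - 10 n^{3} - 9 n^{2} - n + 23

t_(k+1)/t_k = (12*(k + 1)**3 + 12*(k + 1)**2 - 1)/(12*k**3 + 12*k**2 - 1).
Normal form (A,B,C) = (1, 1, k**3 + k**2 - 1/12).
Set up (1)·f(k+1) − (1)·f(k) − (k**3 + k**2 - 1/12) = 0.
Bound: deg f ≤ 4.
Coefficient equations give f(k) = k*(3*k**3 - 2*k**2 - 3*k + 1)/12.
Certificate R = B(k−1)f/C = k*(3*k**3 - 2*k**2 - 3*k + 1)/(12*k**3 + 12*k**2 - 1) gives s_k = k*(-3*k**3 + 2*k**2 + 3*k - 1).
Check: Δs_k = -12*k**3 - 12*k**2 + 1. ✓
Evaluate: s_(n+1) = -3*n**4 - 10*n**3 - 9*n**2 - n + 1; subtract s_(2) = -22 ⇒ S(n) = -3*n**4 - 10*n**3 - 9*n**2 - n + 23.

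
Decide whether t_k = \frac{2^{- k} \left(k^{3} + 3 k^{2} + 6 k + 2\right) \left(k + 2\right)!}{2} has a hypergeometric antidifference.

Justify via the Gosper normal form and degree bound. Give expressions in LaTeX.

Yes. s_k = 2^{- k} \left(k - 1\right) \left(k + 1\right) \left(k + 2\right)!.

The ratio is (k**4 + 9*k**3 + 33*k**2 + 57*k + 36)/(2*(k**3 + 3*k**2 + 6*k + 2)).
A = k/2 + 3/2, B = 1, C = k**3 + 3*k**2 + 6*k + 2.
Need (k/2 + 3/2)·f(k+1) − (1)·f(k) = k**3 + 3*k**2 + 6*k + 2.
deg f ≤ 2 (via 1,0,3).
Coefficient equations give f(k) = 2*(k - 1)*(k + 1).
Then R = B(k−1)f/C = 2*(k - 1)*(k + 1)/(k**3 + 3*k**2 + 6*k + 2), so s_k = R(k)·t_k = (k - 1)*(k + 1)*factorial(k + 2)/2**k.
s_(k+1) − s_k = (k**3 + 3*k**2 + 6*k + 2)*factorial(k + 2)/(2*2**k) = t_k.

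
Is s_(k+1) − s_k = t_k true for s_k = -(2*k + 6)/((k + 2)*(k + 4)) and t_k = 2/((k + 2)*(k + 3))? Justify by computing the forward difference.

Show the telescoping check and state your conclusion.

Invalid: residual 2*(-2*k - 7)/(k**4 + 14*k**3 + 71*k**2 + 154*k + 120) ≠ 0.

s_(k+1) = 2*(-k - 4)/((k + 3)*(k + 5))
s_(k+1) − s_k = 2*(k**2 + 7*k + 13)/(k**4 + 14*k**3 + 71*k**2 + 154*k + 120)
(s_(k+1) − s_k) − t_k = 2*(-2*k - 7)/(k**4 + 14*k**3 + 71*k**2 + 154*k + 120)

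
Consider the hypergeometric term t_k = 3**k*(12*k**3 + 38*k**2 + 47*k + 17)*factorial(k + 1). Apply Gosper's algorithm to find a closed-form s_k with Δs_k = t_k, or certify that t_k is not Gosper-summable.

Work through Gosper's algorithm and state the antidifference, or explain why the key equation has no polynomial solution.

s_k = 3**k*(4*k**2 - 2*k + 1)*factorial(k + 1)

Ratio r(k) = 3*(12*k**4 + 98*k**3 + 307*k**2 + 432*k + 228)/(12*k**3 + 38*k**2 + 47*k + 17).
Factor: A=3*k + 6; B=1; C=k**3 + 19*k**2/6 + 47*k/12 + 17/12.
Solve (3*k + 6)·f(k+1) − (1)·f(k) = k**3 + 19*k**2/6 + 47*k/12 + 17/12.
Degrees (1,0,3) ⇒ d ≤ 2.
A polynomial solution: f(k) = (4*k**2 - 2*k + 1)/12.
R(k) = B(k−1)·f(k)/C(k) = (4*k**2 - 2*k + 1)/(12*k**3 + 38*k**2 + 47*k + 17); s_k = R·t_k = 3**k*(4*k**2 - 2*k + 1)*factorial(k + 1).
Check: Δs_k = 3**k*(12*k**3 + 38*k**2 + 47*k + 17)*factorial(k + 1). ✓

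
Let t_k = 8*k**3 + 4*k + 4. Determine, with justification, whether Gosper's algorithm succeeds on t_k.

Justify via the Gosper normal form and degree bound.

r(k) = (k + 2*(k + 1)**3 + 2)/(2*k**3 + k + 1) after simplifying.
Normal form (A,B,C) = (1, 1, k**3 + k/2 + 1/2).
Set up (1)·f(k+1) − (1)·f(k) − (k**3 + k/2 + 1/2) = 0.
d = 4 from the (0,0,3) case.
Match coefficients ⇒ f(k) = k*(k**3 - 2*k**2 + 2*k + 1)/4.
Certificate R = B(k−1)f/C = k*(k**3 - 2*k**2 + 2*k + 1)/(2*(2*k**3 + k + 1)) gives s_k = 2*k*(k**3 - 2*k**2 + 2*k + 1).
Δs = 8*k**3 + 4*k + 4, as required.

Yes. s_k = 2*k*(k**3 - 2*k**2 + 2*k + 1).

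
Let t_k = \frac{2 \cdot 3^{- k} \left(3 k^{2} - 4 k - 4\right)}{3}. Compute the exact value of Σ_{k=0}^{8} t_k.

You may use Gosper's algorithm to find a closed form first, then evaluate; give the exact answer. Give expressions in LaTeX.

Σ = -19760/6561

r(k) = (3*k**2 + 2*k - 5)/(3*(3*k**2 - 4*k - 4)) after simplifying.
A = 1/3, B = 1, C = k**2 - 4*k/3 - 4/3.
Need (1/3)·f(k+1) − (1)·f(k) = k**2 - 4*k/3 - 4/3.
d = 2 from the (0,0,2) case.
Coefficient equations give f(k) = -(3*k**2 - k - 3)/2.
So s_k = (B(k−1)f/C)·t_k = (-3*(3*k**2 - k - 3)/(2*(k - 2)*(3*k + 2)))·t_k = (-3*k**2 + k + 3)/3**k.
Δs = 2*(3*k**2 - 4*k - 4)/(3*3**k), as required.
Sum = s_(9) − s_(0); s_(9) = -77/6561, s_(0) = 3 ⇒ -19760/6561.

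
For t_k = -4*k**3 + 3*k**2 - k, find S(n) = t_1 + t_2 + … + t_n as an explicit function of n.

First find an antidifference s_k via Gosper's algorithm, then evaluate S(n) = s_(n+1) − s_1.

S(n) = n**3*(-n - 1)

The ratio is (4*k**3 + 9*k**2 + 7*k + 2)/(k*(4*k**2 - 3*k + 1)).
Take A(k)=1, B(k)=1, C(k)=k**3 - 3*k**2/4 + k/4.
Set up (1)·f(k+1) − (1)·f(k) − (k**3 - 3*k**2/4 + k/4) = 0.
Bound: deg f ≤ 4.
Solving with deg f ≤ 4: f(k) = k*(k - 1)**3/4.
Get s_k = R·t_k = k*(-k**3 + 3*k**2 - 3*k + 1) with R(k) = B(k−1)f(k)/C(k) = (k - 1)**3/(4*k**2 - 3*k + 1).
Verify: k*(-4*k**2 + 3*k - 1) matches t_k.
Telescope: S(n) = s_(n+1) − s_(1) = n**3*(-n - 1) − (0) = n**3*(-n - 1).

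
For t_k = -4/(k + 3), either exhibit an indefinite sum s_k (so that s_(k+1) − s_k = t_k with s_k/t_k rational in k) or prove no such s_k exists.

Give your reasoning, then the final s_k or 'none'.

r(k) = (k + 3)/(k + 4) after simplifying.
Gosper form: A/B · C(k+1)/C(k) with A=k + 3, B=k + 4, C=1.
Need (k + 3)·f(k+1) − (k + 3)·f(k) = 1.
From deg A=1, deg B=1, deg C=0: d=0.
Generic f = c0 gives residual -1; -1 = 0 cannot hold, so t_k is not Gosper-summable.

no hypergeometric antidifference exists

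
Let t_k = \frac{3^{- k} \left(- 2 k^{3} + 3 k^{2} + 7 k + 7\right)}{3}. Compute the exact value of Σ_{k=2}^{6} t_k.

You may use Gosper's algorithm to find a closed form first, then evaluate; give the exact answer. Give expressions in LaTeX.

Σ = 325/2187

Compute t_(k+1)/t_k: get (2*k**3 + 3*k**2 - 7*k - 15)/(3*(2*k**3 - 3*k**2 - 7*k - 7)).
Take A(k)=1/3, B(k)=1, C(k)=k**3 - 3*k**2/2 - 7*k/2 - 7/2.
Key eq: (1/3)·f(k+1) = (1)·f(k) + (k**3 - 3*k**2/2 - 7*k/2 - 7/2).
Degrees (0,0,3) ⇒ d ≤ 3.
Coefficient equations give f(k) = -3*(k - 2)*(k**2 + 2*k + 2)/2.
Get s_k = R·t_k = (k**3 - 2*k - 4)/3**k with R(k) = B(k−1)f(k)/C(k) = -3*(k - 2)*(k**2 + 2*k + 2)/(2*k**3 - 3*k**2 - 7*k - 7).
Δs = (-3*k**3 + 4*k + (k + 1)**3 + 6)/(3*3**k), as required.
Σ_(k=2)^(6) t_k = s_(7) − s_(2) = 325/2187 − (0) = 325/2187.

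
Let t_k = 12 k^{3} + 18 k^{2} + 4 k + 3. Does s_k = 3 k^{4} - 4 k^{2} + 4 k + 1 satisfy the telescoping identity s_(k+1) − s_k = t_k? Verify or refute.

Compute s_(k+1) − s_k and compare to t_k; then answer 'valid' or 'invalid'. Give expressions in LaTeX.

valid (s_(k+1) − s_k reduces to t_k)

s_(k+1) = 4*k + 3*(k + 1)**4 - 4*(k + 1)**2 + 5
s_(k+1) − s_k = 12*k**3 + 18*k**2 + 4*k + 3
(s_(k+1) − s_k) − t_k = 0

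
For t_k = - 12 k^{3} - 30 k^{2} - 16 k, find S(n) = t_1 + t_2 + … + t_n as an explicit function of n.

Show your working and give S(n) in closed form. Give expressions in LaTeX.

S(n) = n \left(- 3 n^{3} - 16 n^{2} - 26 n - 13\right)

t_(k+1)/t_k = (6*k**3 + 33*k**2 + 56*k + 29)/(k*(6*k**2 + 15*k + 8)).
So A=1 and B=1, with C=k**3 + 5*k**2/2 + 4*k/3.
Key eq: (1)·f(k+1) = (1)·f(k) + (k**3 + 5*k**2/2 + 4*k/3).
d = 4 from the (0,0,3) case.
Match coefficients ⇒ f(k) = k*(k - 1)*(3*k**2 + 7*k + 3)/12.
Certificate R = B(k−1)f/C = (k - 1)*(3*k**2 + 7*k + 3)/(2*(6*k**2 + 15*k + 8)) gives s_k = k*(-3*k**3 - 4*k**2 + 4*k + 3).
s_(k+1) − s_k = 2*k*(-6*k**2 - 15*k - 8) = t_k.
s_(n+1) = n*(-3*n**3 - 16*n**2 - 26*n - 13) and s_(1) = 0, so S(n) = n*(-3*n**3 - 16*n**2 - 26*n - 13).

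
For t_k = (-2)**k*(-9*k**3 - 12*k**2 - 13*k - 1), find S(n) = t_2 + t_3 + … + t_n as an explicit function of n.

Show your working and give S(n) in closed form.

S(n) = -6*(-2)**n*n**3 - 14*(-2)**n*n**2 - 2*(-2)**n + 6*(-2)**(n + 1)*n - 68

The ratio is 2*(-9*k**3 - 39*k**2 - 64*k - 35)/(9*k**3 + 12*k**2 + 13*k + 1).
A = -2, B = 1, C = k**3 + 4*k**2/3 + 13*k/9 + 1/9.
f must satisfy (-2)·f(k+1) − (1)·f(k) = k**3 + 4*k**2/3 + 13*k/9 + 1/9.
d = 3 from the (0,0,3) case.
Match coefficients ⇒ f(k) = -(3*k**3 - 2*k**2 + k - 1)/9.
Get s_k = R·t_k = (-2)**k*(3*k**3 - 2*k**2 + k - 1) with R(k) = B(k−1)f(k)/C(k) = -(3*k**3 - 2*k**2 + k - 1)/(9*k**3 + 12*k**2 + 13*k + 1).
Δs = (-2)**k*(-9*k**3 - 12*k**2 - 13*k - 1), as required.
Telescope: S(n) = s_(n+1) − s_(2) = (-2)**(n + 1)*(3*n**3 + 7*n**2 + 6*n + 1) − (68) = -6*(-2)**n*n**3 - 14*(-2)**n*n**2 - 2*(-2)**n + 6*(-2)**(n + 1)*n - 68.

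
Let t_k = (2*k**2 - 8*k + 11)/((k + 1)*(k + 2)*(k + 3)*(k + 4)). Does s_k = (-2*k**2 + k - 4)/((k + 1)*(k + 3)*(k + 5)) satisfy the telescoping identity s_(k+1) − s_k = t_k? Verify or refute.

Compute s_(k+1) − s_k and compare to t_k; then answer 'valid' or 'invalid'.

Invalid: residual 3*(-4*k**3 - 9*k**2 + 29*k - 71)/(k**6 + 21*k**5 + 175*k**4 + 735*k**3 + 1624*k**2 + 1764*k + 720) ≠ 0.

s_(k+1) = (k - 2*(k + 1)**2 - 3)/((k + 2)*(k + 4)*(k + 6))
s_(k+1) − s_k = (2*k**4 + 2*k**3 - 44*k**2 - 32*k + 117)/(k**6 + 21*k**5 + 175*k**4 + 735*k**3 + 1624*k**2 + 1764*k + 720)
(s_(k+1) − s_k) − t_k = 3*(-4*k**3 - 9*k**2 + 29*k - 71)/(k**6 + 21*k**5 + 175*k**4 + 735*k**3 + 1624*k**2 + 1764*k + 720)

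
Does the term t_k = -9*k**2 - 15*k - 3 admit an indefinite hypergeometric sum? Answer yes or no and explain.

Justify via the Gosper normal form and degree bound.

t_(k+1)/t_k = (3*k**2 + 11*k + 9)/(3*k**2 + 5*k + 1).
Take A(k)=1, B(k)=1, C(k)=k**2 + 5*k/3 + 1/3.
Need (1)·f(k+1) − (1)·f(k) = k**2 + 5*k/3 + 1/3.
From deg A=0, deg B=0, deg C=2: d=3.
Coefficient equations give f(k) = k*(k**2 + k - 1)/3.
Certificate R = B(k−1)f/C = k*(k**2 + k - 1)/(3*k**2 + 5*k + 1) gives s_k = 3*k*(-k**2 - k + 1).
Δs = -9*k**2 - 15*k - 3, as required.

Yes. s_k = 3*k*(-k**2 - k + 1).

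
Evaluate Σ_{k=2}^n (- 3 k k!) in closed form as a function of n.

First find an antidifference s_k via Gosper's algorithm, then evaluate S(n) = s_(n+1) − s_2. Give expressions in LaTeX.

Ratio r(k) = (k + 1)**2/k.
Normal form (A,B,C) = (k + 1, 1, k).
Key eq: (k + 1)·f(k+1) = (1)·f(k) + (k).
Bound: deg f ≤ 0.
Match coefficients ⇒ f(k) = 1.
R(k) = B(k−1)·f(k)/C(k) = 1/k; s_k = R·t_k = -3*factorial(k).
Check: Δs_k = -3*k*factorial(k). ✓
Telescope: S(n) = s_(n+1) − s_(2) = -3*factorial(n + 1) − (-6) = 6 - 3*factorial(n + 1).

S(n) = 6 - 3 \left(n + 1\right)!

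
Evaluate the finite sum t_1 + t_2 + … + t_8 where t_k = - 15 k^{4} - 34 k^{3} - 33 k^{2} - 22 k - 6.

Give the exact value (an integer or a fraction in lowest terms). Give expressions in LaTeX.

The ratio is (15*k**4 + 94*k**3 + 225*k**2 + 250*k + 110)/(15*k**4 + 34*k**3 + 33*k**2 + 22*k + 6).
Factor: A=1; B=1; C=k**4 + 34*k**3/15 + 11*k**2/5 + 22*k/15 + 2/5.
f must satisfy (1)·f(k+1) − (1)·f(k) = k**4 + 34*k**3/15 + 11*k**2/5 + 22*k/15 + 2/5.
From deg A=0, deg B=0, deg C=4: d=5.
Match coefficients ⇒ f(k) = k**2*(3*k**3 + k**2 - k + 3)/15.
Get s_k = R·t_k = k**2*(-3*k**3 - k**2 + k - 3) with R(k) = B(k−1)f(k)/C(k) = k**2*(3*k**3 + k**2 - k + 3)/(15*k**4 + 34*k**3 + 33*k**2 + 22*k + 6).
Verify: -15*k**4 - 34*k**3 - 33*k**2 - 22*k - 6 matches t_k.
Sum = s_(9) − s_(1); s_(9) = -183222, s_(1) = -6 ⇒ -183216.

Σ = -183216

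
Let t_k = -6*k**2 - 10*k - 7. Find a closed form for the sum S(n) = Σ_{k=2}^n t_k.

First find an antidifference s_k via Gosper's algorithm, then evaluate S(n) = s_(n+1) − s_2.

r(k) = (6*k**2 + 22*k + 23)/(6*k**2 + 10*k + 7) after simplifying.
Factor: A=1; B=1; C=k**2 + 5*k/3 + 7/6.
Key eq: (1)·f(k+1) = (1)·f(k) + (k**2 + 5*k/3 + 7/6).
deg f ≤ 3 (via 0,0,2).
A polynomial solution: f(k) = k*(2*k**2 + 2*k + 3)/6.
Certificate R = B(k−1)f/C = k*(2*k**2 + 2*k + 3)/(6*k**2 + 10*k + 7) gives s_k = k*(-2*k**2 - 2*k - 3).
Δs = -6*k**2 - 10*k - 7, as required.
s_(n+1) = -2*n**3 - 8*n**2 - 13*n - 7 and s_(2) = -30, so S(n) = -2*n**3 - 8*n**2 - 13*n + 23.

S(n) = -2*n**3 - 8*n**2 - 13*n + 23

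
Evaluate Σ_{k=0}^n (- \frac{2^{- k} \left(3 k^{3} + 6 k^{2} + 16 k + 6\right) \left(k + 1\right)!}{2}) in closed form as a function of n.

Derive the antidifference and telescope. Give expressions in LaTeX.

S(n) = 2^{- n - 1} \left(2^{n + 1} - 3 n^{4} n! - 15 n^{3} n! - 28 n^{2} n! - 24 n n! - 8 n!\right)

The ratio is (3*k**4 + 21*k**3 + 67*k**2 + 105*k + 62)/(2*(3*k**3 + 6*k**2 + 16*k + 6)).
Gosper form: A/B · C(k+1)/C(k) with A=k/2 + 1, B=1, C=k**3 + 2*k**2 + 16*k/3 + 2.
Key eq: (k/2 + 1)·f(k+1) = (1)·f(k) + (k**3 + 2*k**2 + 16*k/3 + 2).
Bound: deg f ≤ 2.
Solving with deg f ≤ 2: f(k) = 2*(3*k**2 + 1)/3.
So s_k = (B(k−1)f/C)·t_k = (2*(3*k**2 + 1)/(3*k**3 + 6*k**2 + 16*k + 6))·t_k = -(3*k**2 + 1)*factorial(k + 1)/2**k.
Check: Δs_k = -(3*k**3 + 6*k**2 + 16*k + 6)*factorial(k + 1)/(2*2**k). ✓
Σ_(k=0)^n t_k = s_(n+1) − s_(0) = (-2**(-n - 1)*(3*n**2 + 6*n + 4)*factorial(n + 2)) − (-1), i.e. 2**(-n - 1)*(2**(n + 1) - 3*n**4*factorial(n) - 15*n**3*factorial(n) - 28*n**2*factorial(n) - 24*n*factorial(n) - 8*factorial(n)).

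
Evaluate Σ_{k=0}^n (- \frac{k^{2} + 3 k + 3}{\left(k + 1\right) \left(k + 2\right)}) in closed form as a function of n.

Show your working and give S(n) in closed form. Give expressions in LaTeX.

t_(k+1)/t_k = (k + 1)*(3*k + (k + 1)**2 + 6)/((k + 3)*(k**2 + 3*k + 3)).
Factor: A=k + 1; B=k + 3; C=k**2 + 3*k + 3.
Set up (k + 1)·f(k+1) − (k + 2)·f(k) − (k**2 + 3*k + 3) = 0.
From deg A=1, deg B=1, deg C=2: d=2.
Solving with deg f ≤ 2: f(k) = k*(k + 2).
Then R = B(k−1)f/C = k*(k + 2)**2/(k**2 + 3*k + 3), so s_k = R(k)·t_k = k*(-k - 2)/(k + 1).
s_(k+1) − s_k = (-k**2 - 3*k - 3)/(k**2 + 3*k + 2) = t_k.
Telescope: S(n) = s_(n+1) − s_(0) = (-n**2 - 4*n - 3)/(n + 2) − (0) = (-n**2 - 4*n - 3)/(n + 2).

S(n) = \frac{- n^{2} - 4 n - 3}{n + 2}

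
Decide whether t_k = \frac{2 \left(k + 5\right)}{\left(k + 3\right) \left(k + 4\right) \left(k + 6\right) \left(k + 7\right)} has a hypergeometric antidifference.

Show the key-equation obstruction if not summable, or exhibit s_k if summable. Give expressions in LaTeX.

Yes. s_k = \frac{k \left(k + 9\right)}{18 \left(k^{2} + 9 k + 18\right)}.

Compute t_(k+1)/t_k: get (k + 3)*(k + 6)**2/((k + 5)**2*(k + 8)).
A = k + 3, B = k + 8, C = k**2 + 10*k + 25.
Solve (k + 3)·f(k+1) − (k + 7)·f(k) = k**2 + 10*k + 25.
d = 4 from the (1,1,2) case.
A polynomial solution: f(k) = k*(k + 4)*(k + 5)*(k + 9)/36.
Then R = B(k−1)f/C = k*(k + 4)*(k + 7)*(k + 9)/(36*(k + 5)), so s_k = R(k)·t_k = k*(k + 9)/(18*(k**2 + 9*k + 18)).
Δs = 2*(k + 5)/(k**4 + 20*k**3 + 145*k**2 + 450*k + 504), as required.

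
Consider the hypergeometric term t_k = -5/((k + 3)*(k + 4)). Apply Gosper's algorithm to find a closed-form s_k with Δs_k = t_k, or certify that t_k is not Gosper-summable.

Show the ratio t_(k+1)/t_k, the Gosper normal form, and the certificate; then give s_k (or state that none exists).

t_(k+1)/t_k = (k + 3)/(k + 5).
A = k + 3, B = k + 5, C = 1.
Set up (k + 3)·f(k+1) − (k + 4)·f(k) − (1) = 0.
d = 1 from the (1,1,0) case.
Coefficient equations give f(k) = k/3.
Certificate R = B(k−1)f/C = k*(k + 4)/3 gives s_k = -5*k/(3*k + 9).
Verify: -5/(k**2 + 7*k + 12) matches t_k.

s_k = -5*k/(3*k + 9)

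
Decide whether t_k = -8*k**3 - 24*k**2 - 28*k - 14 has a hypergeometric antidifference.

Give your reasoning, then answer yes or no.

The ratio is (4*k**3 + 24*k**2 + 50*k + 37)/(4*k**3 + 12*k**2 + 14*k + 7).
Factor: A=1; B=1; C=k**3 + 3*k**2 + 7*k/2 + 7/4.
f must satisfy (1)·f(k+1) − (1)·f(k) = k**3 + 3*k**2 + 7*k/2 + 7/4.
Degrees (0,0,3) ⇒ d ≤ 4.
Coefficient equations give f(k) = k*(k**3 + 2*k**2 + 2*k + 2)/4.
Certificate R = B(k−1)f/C = k*(k**3 + 2*k**2 + 2*k + 2)/(4*k**3 + 12*k**2 + 14*k + 7) gives s_k = 2*k*(-k**3 - 2*k**2 - 2*k - 2).
Verify: -8*k**3 - 24*k**2 - 28*k - 14 matches t_k.

Yes. s_k = 2*k*(-k**3 - 2*k**2 - 2*k - 2).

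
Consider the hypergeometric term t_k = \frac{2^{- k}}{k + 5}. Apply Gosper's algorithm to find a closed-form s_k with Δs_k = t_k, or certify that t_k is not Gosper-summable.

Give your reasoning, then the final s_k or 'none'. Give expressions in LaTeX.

t_(k+1)/t_k = (k + 5)/(2*(k + 6)).
Factor: A=k/2 + 5/2; B=k + 6; C=1.
Need (k/2 + 5/2)·f(k+1) − (k + 5)·f(k) = 1.
Degrees (1,1,0) ⇒ d ≤ -1.
d = -1 < 0 ⇒ no nonzero polynomial f; not summable.

none (Gosper's algorithm certifies no s_k)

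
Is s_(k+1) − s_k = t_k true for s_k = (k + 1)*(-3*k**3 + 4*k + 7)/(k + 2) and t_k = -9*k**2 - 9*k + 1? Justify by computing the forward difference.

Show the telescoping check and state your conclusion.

s_(k+1) = (k + 2)*(4*k - 3*(k + 1)**3 + 11)/(k + 3)
s_(k+1) − s_k = (-9*k**4 - 48*k**3 - 71*k**2 - 28*k + 11)/(k**2 + 5*k + 6)
(s_(k+1) − s_k) − t_k = (6*k**3 + 27*k**2 + 21*k + 5)/(k**2 + 5*k + 6)

Invalid: residual (6*k**3 + 27*k**2 + 21*k + 5)/(k**2 + 5*k + 6) ≠ 0.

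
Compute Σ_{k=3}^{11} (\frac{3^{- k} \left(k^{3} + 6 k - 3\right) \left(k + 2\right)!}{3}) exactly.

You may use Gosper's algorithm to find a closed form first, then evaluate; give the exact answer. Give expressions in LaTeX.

Σ = 43409727520/2187

Compute t_(k+1)/t_k: get (k + 3)*(6*k + (k + 1)**3 + 3)/(3*(k**3 + 6*k - 3)).
Gosper form: A/B · C(k+1)/C(k) with A=k/3 + 1, B=1, C=k**3 + 6*k - 3.
Need (k/3 + 1)·f(k+1) − (1)·f(k) = k**3 + 6*k - 3.
Bound: deg f ≤ 2.
Solving with deg f ≤ 2: f(k) = 3*(k - 1)**2.
So s_k = (B(k−1)f/C)·t_k = (3*(k - 1)**2/(k**3 + 6*k - 3))·t_k = (k - 1)**2*factorial(k + 2)/3**k.
s_(k+1) − s_k = (k**3 + 6*k - 3)*factorial(k + 2)/(3*3**k) = t_k.
Σ_(k=3)^(11) t_k = s_(12) − s_(3) = 43409766400/2187 − (160/9) = 43409727520/2187.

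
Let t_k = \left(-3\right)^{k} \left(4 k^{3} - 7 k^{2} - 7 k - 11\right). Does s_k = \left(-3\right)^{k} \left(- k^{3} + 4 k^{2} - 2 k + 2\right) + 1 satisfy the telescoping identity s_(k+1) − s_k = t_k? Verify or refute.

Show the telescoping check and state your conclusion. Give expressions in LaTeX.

Valid: the claim telescopes to t_k.

s_(k+1) = (-3)**(k + 1)*(-2*k - (k + 1)**3 + 4*(k + 1)**2) + 1
s_(k+1) − s_k = (-3)**k*(4*k**3 - 7*k**2 - 7*k - 11)
(s_(k+1) − s_k) − t_k = 0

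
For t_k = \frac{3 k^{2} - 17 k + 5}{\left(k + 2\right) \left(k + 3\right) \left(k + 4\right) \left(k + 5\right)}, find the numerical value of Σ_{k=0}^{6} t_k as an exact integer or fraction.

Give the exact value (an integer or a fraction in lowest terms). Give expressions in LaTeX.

The ratio is (3*k**3 - 5*k**2 - 31*k - 18)/(3*k**3 + k**2 - 97*k + 30).
Take A(k)=k + 2, B(k)=k + 6, C(k)=k**2 - 17*k/3 + 5/3.
f must satisfy (k + 2)·f(k+1) − (k + 5)·f(k) = k**2 - 17*k/3 + 5/3.
Degrees (1,1,2) ⇒ d ≤ 3.
Solve for f: f(k) = k*(k**2 - 15*k + 34)/24 (degree 3 ≤ 3).
Then R = B(k−1)f/C = k*(k + 5)*(k**2 - 15*k + 34)/(8*(3*k**2 - 17*k + 5)), so s_k = R(k)·t_k = k*(k**2 - 15*k + 34)/(8*(k + 2)*(k + 3)*(k + 4)).
s_(k+1) − s_k = (3*k**2 - 17*k + 5)/(k**4 + 14*k**3 + 71*k**2 + 154*k + 120) = t_k.
Evaluate s at k=7 and k=0: -7/360 and 0; difference -7/360.

Σ = -7/360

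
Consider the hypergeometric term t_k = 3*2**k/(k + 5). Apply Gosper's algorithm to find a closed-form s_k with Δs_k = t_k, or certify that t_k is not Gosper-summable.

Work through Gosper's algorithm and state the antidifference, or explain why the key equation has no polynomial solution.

no hypergeometric antidifference exists

Ratio r(k) = 2*(k + 5)/(k + 6).
Gosper form: A/B · C(k+1)/C(k) with A=2*k + 10, B=k + 6, C=1.
Need (2*k + 10)·f(k+1) − (k + 5)·f(k) = 1.
Degrees (1,1,0) ⇒ d ≤ -1.
Bound -1 < 0, so the key equation has no polynomial solution.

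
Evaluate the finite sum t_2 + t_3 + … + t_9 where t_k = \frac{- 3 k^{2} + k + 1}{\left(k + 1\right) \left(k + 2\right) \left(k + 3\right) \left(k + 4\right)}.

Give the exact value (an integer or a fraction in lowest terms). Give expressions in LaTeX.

Σ = -359/2145

t_(k+1)/t_k = (k + 1)*(k - 3*(k + 1)**2 + 2)/((k + 5)*(-3*k**2 + k + 1)).
Normal form (A,B,C) = (k + 1, k + 5, k**2 - k/3 - 1/3).
Set up (k + 1)·f(k+1) − (k + 4)·f(k) − (k**2 - k/3 - 1/3) = 0.
deg f ≤ 3 (via 1,1,2).
Coefficient equations give f(k) = k*(k**2 - 3*k - 1)/9.
Get s_k = R·t_k = k*(-k**2 + 3*k + 1)/(3*(k + 1)*(k + 2)*(k + 3)) with R(k) = B(k−1)f(k)/C(k) = k*(k + 4)*(k**2 - 3*k - 1)/(3*(3*k**2 - k - 1)).
Δs = (-3*k**2 + k + 1)/(k**4 + 10*k**3 + 35*k**2 + 50*k + 24), as required.
Σ_(k=2)^(9) t_k = s_(10) − s_(2) = -115/858 − (1/30) = -359/2145.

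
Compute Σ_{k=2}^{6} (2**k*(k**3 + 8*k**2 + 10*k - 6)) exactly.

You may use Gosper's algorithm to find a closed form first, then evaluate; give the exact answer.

Σ = 52336

r(k) = 2*(k**3 + 11*k**2 + 29*k + 13)/(k**3 + 8*k**2 + 10*k - 6) after simplifying.
Take A(k)=2, B(k)=1, C(k)=k**3 + 8*k**2 + 10*k - 6.
Need (2)·f(k+1) − (1)·f(k) = k**3 + 8*k**2 + 10*k - 6.
From deg A=0, deg B=0, deg C=3: d=3.
Solve for f: f(k) = k**3 + 2*k**2 - 4*k - 4 (degree 3 ≤ 3).
So s_k = (B(k−1)f/C)·t_k = ((k**3 + 2*k**2 - 4*k - 4)/(k**3 + 8*k**2 + 10*k - 6))·t_k = 2**k*(k**3 + 2*k**2 - 4*k - 4).
Verify: 2**k*(k**3 + 8*k**2 + 10*k - 6) matches t_k.
Sum = s_(7) − s_(2); s_(7) = 52352, s_(2) = 16 ⇒ 52336.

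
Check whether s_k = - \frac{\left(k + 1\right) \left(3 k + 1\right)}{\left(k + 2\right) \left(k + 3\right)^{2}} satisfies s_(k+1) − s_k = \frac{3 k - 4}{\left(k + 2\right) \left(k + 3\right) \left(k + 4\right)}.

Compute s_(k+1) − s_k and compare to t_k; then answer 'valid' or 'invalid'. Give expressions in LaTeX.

Invalid: residual \frac{4 \left(- 3 k^{2} - 9 k + 4\right)}{k^{5} + 16 k^{4} + 101 k^{3} + 314 k^{2} + 480 k + 288} ≠ 0.

s_(k+1) = -(k + 2)*(3*k + 4)/((k + 3)*(k + 4)**2)
s_(k+1) − s_k = (3*k**3 + 5*k**2 - 28*k - 32)/(k**5 + 16*k**4 + 101*k**3 + 314*k**2 + 480*k + 288)
(s_(k+1) − s_k) − t_k = 4*(-3*k**2 - 9*k + 4)/(k**5 + 16*k**4 + 101*k**3 + 314*k**2 + 480*k + 288)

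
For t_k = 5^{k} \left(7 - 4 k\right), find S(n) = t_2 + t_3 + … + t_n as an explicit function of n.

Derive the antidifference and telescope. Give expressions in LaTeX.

Step 1: r(k) = 5*(4*k - 3)/(4*k - 7).
So A=5 and B=1, with C=k - 7/4.
f must satisfy (5)·f(k+1) − (1)·f(k) = k - 7/4.
deg f ≤ 1 (via 0,0,1).
Solve for f: f(k) = (k - 3)/4 (degree 1 ≤ 1).
Then R = B(k−1)f/C = (k - 3)/(4*k - 7), so s_k = R(k)·t_k = 5**k*(3 - k).
Δs = 5**k*(7 - 4*k), as required.
Telescope: S(n) = s_(n+1) − s_(2) = 5**(n + 1)*(2 - n) − (25) = -5*5**n*n + 10*5**n - 25.

S(n) = - 5 \cdot 5^{n} n + 10 \cdot 5^{n} - 25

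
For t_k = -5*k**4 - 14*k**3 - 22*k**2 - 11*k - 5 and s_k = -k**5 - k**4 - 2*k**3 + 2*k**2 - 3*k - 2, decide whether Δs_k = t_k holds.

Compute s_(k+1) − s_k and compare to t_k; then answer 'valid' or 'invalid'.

s_(k+1) = -k**5 - 6*k**4 - 16*k**3 - 20*k**2 - 14*k - 7
s_(k+1) − s_k = -5*k**4 - 14*k**3 - 22*k**2 - 11*k - 5
(s_(k+1) − s_k) − t_k = 0

valid; difference matches t_k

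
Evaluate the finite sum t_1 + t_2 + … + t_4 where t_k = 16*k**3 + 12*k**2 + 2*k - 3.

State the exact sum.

t_(k+1)/t_k = (16*k**3 + 60*k**2 + 74*k + 27)/(16*k**3 + 12*k**2 + 2*k - 3).
A = 1, B = 1, C = k**3 + 3*k**2/4 + k/8 - 3/16.
Need (1)·f(k+1) − (1)·f(k) = k**3 + 3*k**2/4 + k/8 - 3/16.
Degrees (0,0,3) ⇒ d ≤ 4.
Solve for f: f(k) = k*(4*k**3 - 4*k**2 - k - 2)/16 (degree 4 ≤ 4).
R(k) = B(k−1)·f(k)/C(k) = k*(4*k**3 - 4*k**2 - k - 2)/(16*k**3 + 12*k**2 + 2*k - 3); s_k = R·t_k = k*(4*k**3 - 4*k**2 - k - 2).
Verify: 16*k**3 + 12*k**2 + 2*k - 3 matches t_k.
Evaluate s at k=5 and k=1: 1965 and -3; difference 1968.

Σ = 1968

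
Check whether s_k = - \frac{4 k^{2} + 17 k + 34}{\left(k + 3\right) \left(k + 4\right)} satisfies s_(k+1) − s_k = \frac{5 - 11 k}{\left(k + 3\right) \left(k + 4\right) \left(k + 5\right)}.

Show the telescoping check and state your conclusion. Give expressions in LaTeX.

s_(k+1) = (-17*k - 4*(k + 1)**2 - 51)/((k + 4)*(k + 5))
s_(k+1) − s_k = (5 - 11*k)/(k**3 + 12*k**2 + 47*k + 60)
(s_(k+1) − s_k) − t_k = 0

valid (s_(k+1) − s_k reduces to t_k)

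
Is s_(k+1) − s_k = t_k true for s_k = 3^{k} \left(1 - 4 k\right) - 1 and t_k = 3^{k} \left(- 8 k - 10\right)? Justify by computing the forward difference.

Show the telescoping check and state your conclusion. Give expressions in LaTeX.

Valid: the claim telescopes to t_k.

s_(k+1) = -3*3**k*(4*k + 3) - 1
s_(k+1) − s_k = 3**k*(-8*k - 10)
(s_(k+1) − s_k) − t_k = 0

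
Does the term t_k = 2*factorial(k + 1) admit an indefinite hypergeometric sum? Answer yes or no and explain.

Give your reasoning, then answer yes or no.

The ratio is k + 2.
So A=k + 2 and B=1, with C=1.
Key eq: (k + 2)·f(k+1) = (1)·f(k) + (1).
Bound: deg f ≤ -1.
d = -1 < 0 ⇒ no nonzero polynomial f; not summable.

No — t_k has no hypergeometric antidifference.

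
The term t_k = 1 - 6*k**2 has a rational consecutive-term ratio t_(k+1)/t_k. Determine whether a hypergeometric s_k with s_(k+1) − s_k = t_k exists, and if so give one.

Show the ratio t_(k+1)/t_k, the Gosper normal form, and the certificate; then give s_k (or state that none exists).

Compute t_(k+1)/t_k: get (6*(k + 1)**2 - 1)/(6*k**2 - 1).
So A=1 and B=1, with C=k**2 - 1/6.
f must satisfy (1)·f(k+1) − (1)·f(k) = k**2 - 1/6.
Degrees (0,0,2) ⇒ d ≤ 3.
A polynomial solution: f(k) = k**2*(2*k - 3)/6.
Get s_k = R·t_k = k**2*(3 - 2*k) with R(k) = B(k−1)f(k)/C(k) = k**2*(2*k - 3)/(6*k**2 - 1).
Δs = 1 - 6*k**2, as required.

s_k = k**2*(3 - 2*k)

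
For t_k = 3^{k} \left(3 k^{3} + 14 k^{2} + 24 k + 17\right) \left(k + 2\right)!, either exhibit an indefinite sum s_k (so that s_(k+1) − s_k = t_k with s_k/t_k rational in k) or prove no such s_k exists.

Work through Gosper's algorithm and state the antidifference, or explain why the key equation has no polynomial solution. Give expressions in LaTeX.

s_k = 3^{k} \left(k^{2} + 1\right) \left(k + 2\right)!

t_(k+1)/t_k = 3*(3*k**4 + 32*k**3 + 130*k**2 + 241*k + 174)/(3*k**3 + 14*k**2 + 24*k + 17).
Take A(k)=3*k + 9, B(k)=1, C(k)=k**3 + 14*k**2/3 + 8*k + 17/3.
Set up (3*k + 9)·f(k+1) − (1)·f(k) − (k**3 + 14*k**2/3 + 8*k + 17/3) = 0.
d = 2 from the (1,0,3) case.
A polynomial solution: f(k) = (k**2 + 1)/3.
Certificate R = B(k−1)f/C = (k**2 + 1)/(3*k**3 + 14*k**2 + 24*k + 17) gives s_k = 3**k*(k**2 + 1)*factorial(k + 2).
s_(k+1) − s_k = 3**k*(3*k**3 + 14*k**2 + 24*k + 17)*factorial(k + 2) = t_k.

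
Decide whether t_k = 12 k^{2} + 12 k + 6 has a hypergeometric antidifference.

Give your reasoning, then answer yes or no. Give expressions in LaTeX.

r(k) = (2*k**2 + 6*k + 5)/(2*k**2 + 2*k + 1) after simplifying.
So A=1 and B=1, with C=k**2 + k + 1/2.
Set up (1)·f(k+1) − (1)·f(k) − (k**2 + k + 1/2) = 0.
Degrees (0,0,2) ⇒ d ≤ 3.
Coefficient equations give f(k) = k*(2*k**2 + 1)/6.
Then R = B(k−1)f/C = k*(2*k**2 + 1)/(3*(2*k**2 + 2*k + 1)), so s_k = R(k)·t_k = 4*k**3 + 2*k.
s_(k+1) − s_k = 12*k**2 + 12*k + 6 = t_k.

Yes. s_k = 4 k^{3} + 2 k.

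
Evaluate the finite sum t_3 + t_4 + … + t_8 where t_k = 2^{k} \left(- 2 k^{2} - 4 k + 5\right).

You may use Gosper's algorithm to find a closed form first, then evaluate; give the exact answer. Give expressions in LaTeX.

t_(k+1)/t_k = 2*(2*k**2 + 8*k + 1)/(2*k**2 + 4*k - 5).
Take A(k)=2, B(k)=1, C(k)=k**2 + 2*k - 5/2.
Need (2)·f(k+1) − (1)·f(k) = k**2 + 2*k - 5/2.
Degrees (0,0,2) ⇒ d ≤ 2.
Coefficient equations give f(k) = (2*k**2 - 4*k - 1)/2.
Then R = B(k−1)f/C = (2*k**2 - 4*k - 1)/(2*k**2 + 4*k - 5), so s_k = R(k)·t_k = 2**k*(-2*k**2 + 4*k + 1).
Δs = 2**k*(-2*k**2 - 4*k + 5), as required.
Σ_(k=3)^(8) t_k = s_(9) − s_(3) = -64000 − (-40) = -63960.

Σ = -63960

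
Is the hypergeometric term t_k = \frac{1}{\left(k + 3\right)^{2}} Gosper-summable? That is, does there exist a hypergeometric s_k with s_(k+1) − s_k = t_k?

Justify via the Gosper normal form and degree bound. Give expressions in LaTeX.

No — the linear system for f has no solution.

Step 1: r(k) = (k + 3)**2/(k + 4)**2.
A = k**2 + 6*k + 9, B = k**2 + 8*k + 16, C = 1.
Set up (k**2 + 6*k + 9)·f(k+1) − (k**2 + 6*k + 9)·f(k) − (1) = 0.
d = 0 from the (2,2,0) case.
Write f(k) = c0. Then LHS − RHS = -1, requiring -1 = 0: contradictory. No certificate.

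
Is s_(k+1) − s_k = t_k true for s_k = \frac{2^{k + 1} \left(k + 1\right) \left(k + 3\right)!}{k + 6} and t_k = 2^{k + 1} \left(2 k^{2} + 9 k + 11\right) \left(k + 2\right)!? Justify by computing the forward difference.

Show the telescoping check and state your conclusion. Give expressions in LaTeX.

Invalid: residual - \frac{6 \cdot 2^{k} \left(2 k^{3} + 21 k^{2} + 64 k + 65\right) \left(k + 2\right)!}{\left(k + 6\right) \left(k + 7\right)} ≠ 0.

s_(k+1) = 2**(k + 2)*(k + 2)*factorial(k + 4)/(k + 7)
s_(k+1) − s_k = 2**(k + 1)*(2*k**3 + 23*k**2 + 80*k + 89)*factorial(k + 3)/((k + 6)*(k + 7))
(s_(k+1) − s_k) − t_k = -6*2**k*(2*k**3 + 21*k**2 + 64*k + 65)*factorial(k + 2)/((k + 6)*(k + 7))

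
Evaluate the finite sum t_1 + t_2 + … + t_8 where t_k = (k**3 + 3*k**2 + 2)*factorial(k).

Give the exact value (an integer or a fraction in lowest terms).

Ratio r(k) = (k + 1)*((k + 1)**3 + 3*(k + 1)**2 + 2)/(k**3 + 3*k**2 + 2).
So A=k + 1 and B=1, with C=k**3 + 3*k**2 + 2.
Set up (k + 1)·f(k+1) − (1)·f(k) − (k**3 + 3*k**2 + 2) = 0.
deg f ≤ 2 (via 1,0,3).
Solving with deg f ≤ 2: f(k) = k**2 + k - 4.
Get s_k = R·t_k = (k**2 + k - 4)*factorial(k) with R(k) = B(k−1)f(k)/C(k) = (k**2 + k - 4)/(k**3 + 3*k**2 + 2).
s_(k+1) − s_k = (k**3 + 3*k**2 + 2)*factorial(k) = t_k.
Evaluate s at k=9 and k=1: 31207680 and -2; difference 31207682.

Σ = 31207682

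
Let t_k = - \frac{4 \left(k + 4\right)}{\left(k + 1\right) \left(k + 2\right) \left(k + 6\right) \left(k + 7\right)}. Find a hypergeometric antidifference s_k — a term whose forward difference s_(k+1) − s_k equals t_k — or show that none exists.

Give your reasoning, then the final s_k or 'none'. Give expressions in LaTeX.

s_k = \frac{k \left(- k - 7\right)}{3 \left(k^{2} + 7 k + 6\right)}

r(k) = (k + 1)*(k + 5)*(k + 6)/((k + 3)*(k + 4)*(k + 8)) after simplifying.
Normal form (A,B,C) = (k + 1, k + 8, k**4 + 16*k**3 + 95*k**2 + 248*k + 240).
Key eq: (k + 1)·f(k+1) = (k + 7)·f(k) + (k**4 + 16*k**3 + 95*k**2 + 248*k + 240).
Degrees (1,1,4) ⇒ d ≤ 6.
Solving with deg f ≤ 6: f(k) = k*(k + 2)*(k + 3)*(k + 4)*(k + 5)*(k + 7)/12.
So s_k = (B(k−1)f/C)·t_k = (k*(k + 2)*(k + 7)**2/(12*(k + 4)))·t_k = k*(-k - 7)/(3*(k**2 + 7*k + 6)).
s_(k+1) − s_k = 4*(-k - 4)/(k**4 + 16*k**3 + 83*k**2 + 152*k + 84) = t_k.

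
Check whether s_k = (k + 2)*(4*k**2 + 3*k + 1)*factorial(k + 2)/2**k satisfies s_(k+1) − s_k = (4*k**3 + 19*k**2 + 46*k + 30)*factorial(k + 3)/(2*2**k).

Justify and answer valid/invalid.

Invalid: residual -(4*k**3 + 15*k**2 + 35*k + 22)*factorial(k + 2)/(2*2**k) ≠ 0.

s_(k+1) = (k + 3)*(4*k**2 + 11*k + 8)*factorial(k + 3)/(2*2**k)
s_(k+1) − s_k = (k + 1)*(4*k**3 + 23*k**2 + 65*k + 68)*factorial(k + 2)/(2*2**k)
(s_(k+1) − s_k) − t_k = -(4*k**3 + 15*k**2 + 35*k + 22)*factorial(k + 2)/(2*2**k)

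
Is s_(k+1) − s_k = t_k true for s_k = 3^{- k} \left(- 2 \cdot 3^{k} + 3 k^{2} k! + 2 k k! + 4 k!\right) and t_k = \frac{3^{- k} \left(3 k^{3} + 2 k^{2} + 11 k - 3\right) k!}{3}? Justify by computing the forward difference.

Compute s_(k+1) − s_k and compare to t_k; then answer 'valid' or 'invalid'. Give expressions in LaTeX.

Valid: the claim telescopes to t_k.

s_(k+1) = (-6*3**k + 3*k**3*factorial(k) + 11*k**2*factorial(k) + 17*k*factorial(k) + 9*factorial(k))/(3*3**k)
s_(k+1) − s_k = (3*k**3 + 2*k**2 + 11*k - 3)*factorial(k)/(3*3**k)
(s_(k+1) − s_k) − t_k = 0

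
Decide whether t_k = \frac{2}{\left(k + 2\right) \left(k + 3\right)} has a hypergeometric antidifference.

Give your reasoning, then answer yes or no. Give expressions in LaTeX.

Yes. s_k = \frac{k}{k + 2}.

The ratio is (k + 2)/(k + 4).
Factor: A=k + 2; B=k + 4; C=1.
Solve (k + 2)·f(k+1) − (k + 3)·f(k) = 1.
deg f ≤ 1 (via 1,1,0).
Match coefficients ⇒ f(k) = k/2.
Get s_k = R·t_k = k/(k + 2) with R(k) = B(k−1)f(k)/C(k) = k*(k + 3)/2.
s_(k+1) − s_k = 2/(k**2 + 5*k + 6) = t_k.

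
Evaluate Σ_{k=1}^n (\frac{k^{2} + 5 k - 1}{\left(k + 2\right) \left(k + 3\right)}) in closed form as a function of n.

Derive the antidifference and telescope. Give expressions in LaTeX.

Compute t_(k+1)/t_k: get (k + 2)*(5*k + (k + 1)**2 + 4)/((k + 4)*(k**2 + 5*k - 1)).
Take A(k)=k + 2, B(k)=k + 4, C(k)=k**2 + 5*k - 1.
Need (k + 2)·f(k+1) − (k + 3)·f(k) = k**2 + 5*k - 1.
d = 2 from the (1,1,2) case.
Coefficient equations give f(k) = k*(2*k - 3)/2.
R(k) = B(k−1)·f(k)/C(k) = k*(k + 3)*(2*k - 3)/(2*(k**2 + 5*k - 1)); s_k = R·t_k = k*(2*k - 3)/(2*(k + 2)).
Δs = (k**2 + 5*k - 1)/(k**2 + 5*k + 6), as required.
Evaluate: s_(n+1) = (2*n**2 + n - 1)/(2*(n + 3)); subtract s_(1) = -1/6 ⇒ S(n) = n*(3*n + 2)/(3*(n + 3)).

S(n) = \frac{n \left(3 n + 2\right)}{3 \left(n + 3\right)}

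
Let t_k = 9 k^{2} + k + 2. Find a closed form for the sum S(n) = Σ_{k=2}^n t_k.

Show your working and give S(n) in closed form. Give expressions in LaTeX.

Step 1: r(k) = (k + 9*(k + 1)**2 + 3)/(9*k**2 + k + 2).
Factor: A=1; B=1; C=k**2 + k/9 + 2/9.
f must satisfy (1)·f(k+1) − (1)·f(k) = k**2 + k/9 + 2/9.
Bound: deg f ≤ 3.
Solve for f: f(k) = k*(3*k**2 - 4*k + 3)/9 (degree 3 ≤ 3).
Certificate R = B(k−1)f/C = k*(3*k**2 - 4*k + 3)/(9*k**2 + k + 2) gives s_k = k*(3*k**2 - 4*k + 3).
Check: Δs_k = 9*k**2 + k + 2. ✓
Σ_(k=2)^n t_k = s_(n+1) − s_(2) = (3*n**3 + 5*n**2 + 4*n + 2) − (14), i.e. 3*n**3 + 5*n**2 + 4*n - 12.

S(n) = 3 n^{3} + 5 n^{2} + 4 n - 12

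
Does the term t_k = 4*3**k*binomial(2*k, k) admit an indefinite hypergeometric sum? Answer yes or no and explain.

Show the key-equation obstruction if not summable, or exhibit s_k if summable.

Compute t_(k+1)/t_k: get 6*(2*k + 1)/(k + 1).
Gosper form: A/B · C(k+1)/C(k) with A=12*k + 6, B=k + 1, C=1.
f must satisfy (12*k + 6)·f(k+1) − (k)·f(k) = 1.
Degrees (1,1,0) ⇒ d ≤ -1.
deg f ≤ -1 is impossible — no certificate.

No — negative degree bound, so no certificate f.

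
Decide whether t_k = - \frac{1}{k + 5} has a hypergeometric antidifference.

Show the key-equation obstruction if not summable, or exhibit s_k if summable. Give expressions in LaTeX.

No — the linear system for f has no solution.

Ratio r(k) = (k + 5)/(k + 6).
Factor: A=k + 5; B=k + 6; C=1.
Need (k + 5)·f(k+1) − (k + 5)·f(k) = 1.
d = 0 from the (1,1,0) case.
Generic f = c0 gives residual -1; -1 = 0 cannot hold, so t_k is not Gosper-summable.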